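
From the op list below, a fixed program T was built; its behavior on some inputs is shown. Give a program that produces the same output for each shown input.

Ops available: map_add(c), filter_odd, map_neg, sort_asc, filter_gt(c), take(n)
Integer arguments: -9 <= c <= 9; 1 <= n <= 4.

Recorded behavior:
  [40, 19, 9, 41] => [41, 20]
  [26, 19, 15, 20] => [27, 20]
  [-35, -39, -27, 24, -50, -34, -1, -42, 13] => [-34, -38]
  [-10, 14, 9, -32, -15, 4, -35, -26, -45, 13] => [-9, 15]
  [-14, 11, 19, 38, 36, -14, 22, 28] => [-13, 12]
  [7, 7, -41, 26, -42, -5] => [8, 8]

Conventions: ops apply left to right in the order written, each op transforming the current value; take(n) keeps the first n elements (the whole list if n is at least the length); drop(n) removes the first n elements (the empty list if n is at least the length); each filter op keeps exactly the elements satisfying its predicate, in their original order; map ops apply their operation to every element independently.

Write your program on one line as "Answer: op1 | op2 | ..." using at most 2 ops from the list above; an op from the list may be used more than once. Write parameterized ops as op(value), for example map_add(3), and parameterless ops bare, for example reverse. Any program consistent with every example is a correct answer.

map_add(1) | take(2)

Check, running the answer program on each example:
  [40, 19, 9, 41] -> [41, 20, 10, 42] -> [41, 20]
  [26, 19, 15, 20] -> [27, 20, 16, 21] -> [27, 20]
  [-35, -39, -27, 24, -50, -34, -1, -42, 13] -> [-34, -38, -26, 25, -49, -33, 0, -41, 14] -> [-34, -38]
  [-10, 14, 9, -32, -15, 4, -35, -26, -45, 13] -> [-9, 15, 10, -31, -14, 5, -34, -25, -44, 14] -> [-9, 15]
  [-14, 11, 19, 38, 36, -14, 22, 28] -> [-13, 12, 20, 39, 37, -13, 23, 29] -> [-13, 12]
  [7, 7, -41, 26, -42, -5] -> [8, 8, -40, 27, -41, -4] -> [8, 8]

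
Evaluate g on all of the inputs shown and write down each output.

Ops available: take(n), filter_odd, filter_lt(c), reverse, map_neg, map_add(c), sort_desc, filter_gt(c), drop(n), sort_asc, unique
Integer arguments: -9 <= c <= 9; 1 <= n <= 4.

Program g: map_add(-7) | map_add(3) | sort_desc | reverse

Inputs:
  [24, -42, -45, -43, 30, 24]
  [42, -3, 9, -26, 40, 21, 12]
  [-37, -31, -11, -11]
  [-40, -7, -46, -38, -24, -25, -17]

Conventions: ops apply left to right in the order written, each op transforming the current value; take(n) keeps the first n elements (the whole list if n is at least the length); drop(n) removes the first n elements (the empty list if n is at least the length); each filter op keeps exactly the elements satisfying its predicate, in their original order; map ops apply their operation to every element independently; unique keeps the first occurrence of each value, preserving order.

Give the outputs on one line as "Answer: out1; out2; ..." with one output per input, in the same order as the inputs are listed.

[-49, -47, -46, 20, 20, 26]; [-30, -7, 5, 8, 17, 36, 38]; [-41, -35, -15, -15]; [-50, -44, -42, -29, -28, -21, -11]

Execution, op by op:
  [24, -42, -45, -43, 30, 24] -> [17, -49, -52, -50, 23, 17] -> [20, -46, -49, -47, 26, 20] -> [26, 20, 20, -46, -47, -49] -> [-49, -47, -46, 20, 20, 26]
  [42, -3, 9, -26, 40, 21, 12] -> [35, -10, 2, -33, 33, 14, 5] -> [38, -7, 5, -30, 36, 17, 8] -> [38, 36, 17, 8, 5, -7, -30] -> [-30, -7, 5, 8, 17, 36, 38]
  [-37, -31, -11, -11] -> [-44, -38, -18, -18] -> [-41, -35, -15, -15] -> [-15, -15, -35, -41] -> [-41, -35, -15, -15]
  [-40, -7, -46, -38, -24, -25, -17] -> [-47, -14, -53, -45, -31, -32, -24] -> [-44, -11, -50, -42, -28, -29, -21] -> [-11, -21, -28, -29, -42, -44, -50] -> [-50, -44, -42, -29, -28, -21, -11]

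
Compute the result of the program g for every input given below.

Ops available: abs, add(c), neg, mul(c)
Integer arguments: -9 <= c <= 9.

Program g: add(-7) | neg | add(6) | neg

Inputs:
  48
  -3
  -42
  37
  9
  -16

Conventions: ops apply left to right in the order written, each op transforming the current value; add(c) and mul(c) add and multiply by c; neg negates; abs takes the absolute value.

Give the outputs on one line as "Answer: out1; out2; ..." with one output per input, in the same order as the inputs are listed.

Execution, op by op:
  48 -> 41 -> -41 -> -35 -> 35
  -3 -> -10 -> 10 -> 16 -> -16
  -42 -> -49 -> 49 -> 55 -> -55
  37 -> 30 -> -30 -> -24 -> 24
  9 -> 2 -> -2 -> 4 -> -4
  -16 -> -23 -> 23 -> 29 -> -29

35; -16; -55; 24; -4; -29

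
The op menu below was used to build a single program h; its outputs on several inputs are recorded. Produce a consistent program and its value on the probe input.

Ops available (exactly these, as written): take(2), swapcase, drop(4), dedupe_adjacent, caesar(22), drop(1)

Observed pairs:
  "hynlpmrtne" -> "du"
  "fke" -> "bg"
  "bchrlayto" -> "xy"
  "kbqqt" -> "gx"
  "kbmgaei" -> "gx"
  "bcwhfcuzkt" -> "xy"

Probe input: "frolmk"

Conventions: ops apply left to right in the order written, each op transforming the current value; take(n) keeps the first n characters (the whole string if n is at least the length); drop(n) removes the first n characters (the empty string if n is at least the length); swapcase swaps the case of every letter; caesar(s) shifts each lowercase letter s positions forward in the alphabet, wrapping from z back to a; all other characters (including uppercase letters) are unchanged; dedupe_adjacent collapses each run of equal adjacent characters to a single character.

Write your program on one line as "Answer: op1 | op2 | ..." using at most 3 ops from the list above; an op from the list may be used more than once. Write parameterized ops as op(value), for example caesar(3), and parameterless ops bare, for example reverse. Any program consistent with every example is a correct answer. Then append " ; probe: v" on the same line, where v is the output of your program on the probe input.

take(2) | caesar(22) ; probe: "bn"

Check, running the answer program on each example:
  "hynlpmrtne" -> "hy" -> "du"
  "fke" -> "fk" -> "bg"
  "bchrlayto" -> "bc" -> "xy"
  "kbqqt" -> "kb" -> "gx"
  "kbmgaei" -> "kb" -> "gx"
  "bcwhfcuzkt" -> "bc" -> "xy"
  probe: "frolmk" -> "fr" -> "bn"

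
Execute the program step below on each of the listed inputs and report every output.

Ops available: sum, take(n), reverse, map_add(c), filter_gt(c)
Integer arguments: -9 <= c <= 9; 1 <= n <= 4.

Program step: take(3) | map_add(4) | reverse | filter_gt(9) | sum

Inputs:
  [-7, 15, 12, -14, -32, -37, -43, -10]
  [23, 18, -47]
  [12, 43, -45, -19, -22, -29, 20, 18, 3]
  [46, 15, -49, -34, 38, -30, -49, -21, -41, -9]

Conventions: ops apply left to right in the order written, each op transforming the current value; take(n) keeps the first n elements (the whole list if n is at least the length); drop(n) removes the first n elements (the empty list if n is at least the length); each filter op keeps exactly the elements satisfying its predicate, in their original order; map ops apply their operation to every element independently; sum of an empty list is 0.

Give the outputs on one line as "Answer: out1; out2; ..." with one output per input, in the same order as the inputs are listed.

Execution, op by op:
  [-7, 15, 12, -14, -32, -37, -43, -10] -> [-7, 15, 12] -> [-3, 19, 16] -> [16, 19, -3] -> [16, 19] -> 35
  [23, 18, -47] -> [23, 18, -47] -> [27, 22, -43] -> [-43, 22, 27] -> [22, 27] -> 49
  [12, 43, -45, -19, -22, -29, 20, 18, 3] -> [12, 43, -45] -> [16, 47, -41] -> [-41, 47, 16] -> [47, 16] -> 63
  [46, 15, -49, -34, 38, -30, -49, -21, -41, -9] -> [46, 15, -49] -> [50, 19, -45] -> [-45, 19, 50] -> [19, 50] -> 69

35; 49; 63; 69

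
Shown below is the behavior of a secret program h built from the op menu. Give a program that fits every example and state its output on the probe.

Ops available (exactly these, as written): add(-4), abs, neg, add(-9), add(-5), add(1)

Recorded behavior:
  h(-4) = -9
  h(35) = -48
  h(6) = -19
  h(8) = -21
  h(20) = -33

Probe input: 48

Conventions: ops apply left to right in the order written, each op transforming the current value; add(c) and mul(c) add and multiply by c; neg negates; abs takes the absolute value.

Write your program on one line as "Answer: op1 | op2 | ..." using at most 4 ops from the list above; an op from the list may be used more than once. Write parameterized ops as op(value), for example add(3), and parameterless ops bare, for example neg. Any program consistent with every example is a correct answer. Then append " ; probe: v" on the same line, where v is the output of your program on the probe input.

neg | add(-9) | add(-4) ; probe: -61

Check, running the answer program on each example:
  -4 -> 4 -> -5 -> -9
  35 -> -35 -> -44 -> -48
  6 -> -6 -> -15 -> -19
  8 -> -8 -> -17 -> -21
  20 -> -20 -> -29 -> -33
  probe: 48 -> -48 -> -57 -> -61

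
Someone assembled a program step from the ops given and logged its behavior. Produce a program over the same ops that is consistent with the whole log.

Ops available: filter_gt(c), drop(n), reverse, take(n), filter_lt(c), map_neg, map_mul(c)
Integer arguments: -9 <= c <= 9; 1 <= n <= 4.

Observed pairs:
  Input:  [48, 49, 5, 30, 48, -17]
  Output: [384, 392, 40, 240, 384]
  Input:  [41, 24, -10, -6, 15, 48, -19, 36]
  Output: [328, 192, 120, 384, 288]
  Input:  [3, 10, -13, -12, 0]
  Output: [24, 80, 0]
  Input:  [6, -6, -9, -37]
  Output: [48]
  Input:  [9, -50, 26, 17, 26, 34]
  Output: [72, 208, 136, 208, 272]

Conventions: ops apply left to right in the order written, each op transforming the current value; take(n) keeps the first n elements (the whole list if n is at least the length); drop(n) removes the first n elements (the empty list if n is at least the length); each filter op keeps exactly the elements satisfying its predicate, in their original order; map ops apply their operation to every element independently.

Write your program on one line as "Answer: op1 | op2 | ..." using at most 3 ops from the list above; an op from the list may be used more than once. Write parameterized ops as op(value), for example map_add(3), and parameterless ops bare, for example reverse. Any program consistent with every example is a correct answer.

map_neg | map_mul(-8) | filter_gt(-6)

Check, running the answer program on each example:
  [48, 49, 5, 30, 48, -17] -> [-48, -49, -5, -30, -48, 17] -> [384, 392, 40, 240, 384, -136] -> [384, 392, 40, 240, 384]
  [41, 24, -10, -6, 15, 48, -19, 36] -> [-41, -24, 10, 6, -15, -48, 19, -36] -> [328, 192, -80, -48, 120, 384, -152, 288] -> [328, 192, 120, 384, 288]
  [3, 10, -13, -12, 0] -> [-3, -10, 13, 12, 0] -> [24, 80, -104, -96, 0] -> [24, 80, 0]
  [6, -6, -9, -37] -> [-6, 6, 9, 37] -> [48, -48, -72, -296] -> [48]
  [9, -50, 26, 17, 26, 34] -> [-9, 50, -26, -17, -26, -34] -> [72, -400, 208, 136, 208, 272] -> [72, 208, 136, 208, 272]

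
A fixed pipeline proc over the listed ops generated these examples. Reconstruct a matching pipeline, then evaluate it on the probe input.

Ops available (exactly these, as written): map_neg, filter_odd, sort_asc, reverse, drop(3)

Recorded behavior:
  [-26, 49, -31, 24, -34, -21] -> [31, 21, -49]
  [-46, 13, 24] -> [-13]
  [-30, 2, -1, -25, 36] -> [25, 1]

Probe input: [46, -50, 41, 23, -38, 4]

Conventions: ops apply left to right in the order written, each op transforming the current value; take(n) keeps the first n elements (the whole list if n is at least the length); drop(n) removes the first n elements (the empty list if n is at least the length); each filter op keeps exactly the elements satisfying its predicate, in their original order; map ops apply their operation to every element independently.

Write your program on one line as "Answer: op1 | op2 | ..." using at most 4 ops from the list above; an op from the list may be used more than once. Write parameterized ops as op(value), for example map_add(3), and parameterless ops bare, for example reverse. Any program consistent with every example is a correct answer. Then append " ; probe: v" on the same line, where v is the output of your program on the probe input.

sort_asc | map_neg | filter_odd ; probe: [-23, -41]

Check, running the answer program on each example:
  [-26, 49, -31, 24, -34, -21] -> [-34, -31, -26, -21, 24, 49] -> [34, 31, 26, 21, -24, -49] -> [31, 21, -49]
  [-46, 13, 24] -> [-46, 13, 24] -> [46, -13, -24] -> [-13]
  [-30, 2, -1, -25, 36] -> [-30, -25, -1, 2, 36] -> [30, 25, 1, -2, -36] -> [25, 1]
  probe: [46, -50, 41, 23, -38, 4] -> [-50, -38, 4, 23, 41, 46] -> [50, 38, -4, -23, -41, -46] -> [-23, -41]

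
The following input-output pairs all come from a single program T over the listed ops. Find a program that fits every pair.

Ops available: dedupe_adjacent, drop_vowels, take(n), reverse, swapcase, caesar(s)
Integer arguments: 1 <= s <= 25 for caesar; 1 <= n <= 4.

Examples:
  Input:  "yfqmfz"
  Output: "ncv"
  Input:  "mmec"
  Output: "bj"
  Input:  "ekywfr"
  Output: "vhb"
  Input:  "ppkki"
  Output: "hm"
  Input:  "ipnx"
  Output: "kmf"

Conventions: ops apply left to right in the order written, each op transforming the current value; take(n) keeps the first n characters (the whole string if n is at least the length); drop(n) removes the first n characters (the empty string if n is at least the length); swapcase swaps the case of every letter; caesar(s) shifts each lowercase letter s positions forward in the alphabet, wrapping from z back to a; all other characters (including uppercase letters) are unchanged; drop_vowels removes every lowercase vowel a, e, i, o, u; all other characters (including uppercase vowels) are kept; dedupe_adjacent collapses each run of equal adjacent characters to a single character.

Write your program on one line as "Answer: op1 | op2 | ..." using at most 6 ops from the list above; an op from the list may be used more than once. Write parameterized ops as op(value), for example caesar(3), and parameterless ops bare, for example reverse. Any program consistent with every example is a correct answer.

caesar(23) | drop_vowels | take(3) | reverse | dedupe_adjacent

Check, running the answer program on each example:
  "yfqmfz" -> "vcnjcw" -> "vcnjcw" -> "vcn" -> "ncv" -> "ncv"
  "mmec" -> "jjbz" -> "jjbz" -> "jjb" -> "bjj" -> "bj"
  "ekywfr" -> "bhvtco" -> "bhvtc" -> "bhv" -> "vhb" -> "vhb"
  "ppkki" -> "mmhhf" -> "mmhhf" -> "mmh" -> "hmm" -> "hm"
  "ipnx" -> "fmku" -> "fmk" -> "fmk" -> "kmf" -> "kmf"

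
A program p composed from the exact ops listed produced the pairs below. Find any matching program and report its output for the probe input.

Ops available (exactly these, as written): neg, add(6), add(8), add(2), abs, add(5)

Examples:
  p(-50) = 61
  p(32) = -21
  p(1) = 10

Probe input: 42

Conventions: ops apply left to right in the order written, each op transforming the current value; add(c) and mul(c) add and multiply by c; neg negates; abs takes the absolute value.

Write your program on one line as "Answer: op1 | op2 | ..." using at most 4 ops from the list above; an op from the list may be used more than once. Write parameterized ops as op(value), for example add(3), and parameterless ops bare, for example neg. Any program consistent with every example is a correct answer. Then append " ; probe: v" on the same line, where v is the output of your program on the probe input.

neg | add(6) | add(5) ; probe: -31

Check, running the answer program on each example:
  -50 -> 50 -> 56 -> 61
  32 -> -32 -> -26 -> -21
  1 -> -1 -> 5 -> 10
  probe: 42 -> -42 -> -36 -> -31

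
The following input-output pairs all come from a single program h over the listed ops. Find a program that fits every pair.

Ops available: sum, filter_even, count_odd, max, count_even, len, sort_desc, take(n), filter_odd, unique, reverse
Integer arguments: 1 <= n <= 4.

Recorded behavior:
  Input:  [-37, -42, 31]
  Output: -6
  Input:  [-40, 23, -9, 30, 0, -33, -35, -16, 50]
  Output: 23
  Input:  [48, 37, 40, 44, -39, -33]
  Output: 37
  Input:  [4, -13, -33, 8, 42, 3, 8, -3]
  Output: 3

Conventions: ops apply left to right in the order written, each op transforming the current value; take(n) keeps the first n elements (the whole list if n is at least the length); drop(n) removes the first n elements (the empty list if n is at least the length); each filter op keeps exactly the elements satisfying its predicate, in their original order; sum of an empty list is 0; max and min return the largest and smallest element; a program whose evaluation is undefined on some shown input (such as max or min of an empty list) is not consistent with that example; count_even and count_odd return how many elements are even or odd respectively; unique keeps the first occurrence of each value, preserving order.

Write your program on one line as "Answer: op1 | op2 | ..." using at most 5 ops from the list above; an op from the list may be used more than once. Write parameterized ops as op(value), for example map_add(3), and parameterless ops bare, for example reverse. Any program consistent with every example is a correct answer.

sort_desc | unique | take(4) | filter_odd | sum

Check, running the answer program on each example:
  [-37, -42, 31] -> [31, -37, -42] -> [31, -37, -42] -> [31, -37, -42] -> [31, -37] -> -6
  [-40, 23, -9, 30, 0, -33, -35, -16, 50] -> [50, 30, 23, 0, -9, -16, -33, -35, -40] -> [50, 30, 23, 0, -9, -16, -33, -35, -40] -> [50, 30, 23, 0] -> [23] -> 23
  [48, 37, 40, 44, -39, -33] -> [48, 44, 40, 37, -33, -39] -> [48, 44, 40, 37, -33, -39] -> [48, 44, 40, 37] -> [37] -> 37
  [4, -13, -33, 8, 42, 3, 8, -3] -> [42, 8, 8, 4, 3, -3, -13, -33] -> [42, 8, 4, 3, -3, -13, -33] -> [42, 8, 4, 3] -> [3] -> 3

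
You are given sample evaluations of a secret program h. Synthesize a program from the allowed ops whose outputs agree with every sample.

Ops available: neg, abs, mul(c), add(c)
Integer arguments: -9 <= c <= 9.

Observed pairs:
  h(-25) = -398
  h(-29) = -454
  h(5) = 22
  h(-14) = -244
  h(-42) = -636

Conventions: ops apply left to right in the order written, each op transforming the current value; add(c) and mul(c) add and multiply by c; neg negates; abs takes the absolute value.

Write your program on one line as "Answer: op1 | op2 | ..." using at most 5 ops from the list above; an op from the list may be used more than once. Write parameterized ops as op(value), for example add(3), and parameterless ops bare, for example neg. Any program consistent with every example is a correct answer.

add(-3) | mul(-2) | mul(-7) | add(-6)

Check, running the answer program on each example:
  -25 -> -28 -> 56 -> -392 -> -398
  -29 -> -32 -> 64 -> -448 -> -454
  5 -> 2 -> -4 -> 28 -> 22
  -14 -> -17 -> 34 -> -238 -> -244
  -42 -> -45 -> 90 -> -630 -> -636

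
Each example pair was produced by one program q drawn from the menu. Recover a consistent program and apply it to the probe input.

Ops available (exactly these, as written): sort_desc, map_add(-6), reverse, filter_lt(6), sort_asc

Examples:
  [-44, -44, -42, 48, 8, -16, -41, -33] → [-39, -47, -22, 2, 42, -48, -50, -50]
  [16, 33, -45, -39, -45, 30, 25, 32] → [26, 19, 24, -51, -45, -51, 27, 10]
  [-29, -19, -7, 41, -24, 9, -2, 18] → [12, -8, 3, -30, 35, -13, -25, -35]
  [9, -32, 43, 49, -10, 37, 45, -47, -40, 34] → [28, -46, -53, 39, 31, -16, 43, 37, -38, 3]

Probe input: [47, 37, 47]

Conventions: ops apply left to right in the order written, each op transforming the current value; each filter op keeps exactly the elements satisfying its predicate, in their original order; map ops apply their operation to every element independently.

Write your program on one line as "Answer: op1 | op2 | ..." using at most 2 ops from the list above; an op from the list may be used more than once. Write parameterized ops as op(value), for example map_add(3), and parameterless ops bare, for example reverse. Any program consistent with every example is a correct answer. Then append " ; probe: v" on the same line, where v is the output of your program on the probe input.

map_add(-6) | reverse ; probe: [41, 31, 41]

Check, running the answer program on each example:
  [-44, -44, -42, 48, 8, -16, -41, -33] -> [-50, -50, -48, 42, 2, -22, -47, -39] -> [-39, -47, -22, 2, 42, -48, -50, -50]
  [16, 33, -45, -39, -45, 30, 25, 32] -> [10, 27, -51, -45, -51, 24, 19, 26] -> [26, 19, 24, -51, -45, -51, 27, 10]
  [-29, -19, -7, 41, -24, 9, -2, 18] -> [-35, -25, -13, 35, -30, 3, -8, 12] -> [12, -8, 3, -30, 35, -13, -25, -35]
  [9, -32, 43, 49, -10, 37, 45, -47, -40, 34] -> [3, -38, 37, 43, -16, 31, 39, -53, -46, 28] -> [28, -46, -53, 39, 31, -16, 43, 37, -38, 3]
  probe: [47, 37, 47] -> [41, 31, 41] -> [41, 31, 41]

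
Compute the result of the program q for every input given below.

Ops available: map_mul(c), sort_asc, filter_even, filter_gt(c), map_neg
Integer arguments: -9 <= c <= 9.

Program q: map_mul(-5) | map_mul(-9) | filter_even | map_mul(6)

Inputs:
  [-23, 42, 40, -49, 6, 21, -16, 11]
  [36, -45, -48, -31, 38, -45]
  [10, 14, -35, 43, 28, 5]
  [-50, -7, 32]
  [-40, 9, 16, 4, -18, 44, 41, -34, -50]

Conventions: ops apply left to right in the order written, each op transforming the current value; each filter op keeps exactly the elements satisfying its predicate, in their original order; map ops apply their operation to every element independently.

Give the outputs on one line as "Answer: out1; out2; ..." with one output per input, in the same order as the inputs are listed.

Execution, op by op:
  [-23, 42, 40, -49, 6, 21, -16, 11] -> [115, -210, -200, 245, -30, -105, 80, -55] -> [-1035, 1890, 1800, -2205, 270, 945, -720, 495] -> [1890, 1800, 270, -720] -> [11340, 10800, 1620, -4320]
  [36, -45, -48, -31, 38, -45] -> [-180, 225, 240, 155, -190, 225] -> [1620, -2025, -2160, -1395, 1710, -2025] -> [1620, -2160, 1710] -> [9720, -12960, 10260]
  [10, 14, -35, 43, 28, 5] -> [-50, -70, 175, -215, -140, -25] -> [450, 630, -1575, 1935, 1260, 225] -> [450, 630, 1260] -> [2700, 3780, 7560]
  [-50, -7, 32] -> [250, 35, -160] -> [-2250, -315, 1440] -> [-2250, 1440] -> [-13500, 8640]
  [-40, 9, 16, 4, -18, 44, 41, -34, -50] -> [200, -45, -80, -20, 90, -220, -205, 170, 250] -> [-1800, 405, 720, 180, -810, 1980, 1845, -1530, -2250] -> [-1800, 720, 180, -810, 1980, -1530, -2250] -> [-10800, 4320, 1080, -4860, 11880, -9180, -13500]

[11340, 10800, 1620, -4320]; [9720, -12960, 10260]; [2700, 3780, 7560]; [-13500, 8640]; [-10800, 4320, 1080, -4860, 11880, -9180, -13500]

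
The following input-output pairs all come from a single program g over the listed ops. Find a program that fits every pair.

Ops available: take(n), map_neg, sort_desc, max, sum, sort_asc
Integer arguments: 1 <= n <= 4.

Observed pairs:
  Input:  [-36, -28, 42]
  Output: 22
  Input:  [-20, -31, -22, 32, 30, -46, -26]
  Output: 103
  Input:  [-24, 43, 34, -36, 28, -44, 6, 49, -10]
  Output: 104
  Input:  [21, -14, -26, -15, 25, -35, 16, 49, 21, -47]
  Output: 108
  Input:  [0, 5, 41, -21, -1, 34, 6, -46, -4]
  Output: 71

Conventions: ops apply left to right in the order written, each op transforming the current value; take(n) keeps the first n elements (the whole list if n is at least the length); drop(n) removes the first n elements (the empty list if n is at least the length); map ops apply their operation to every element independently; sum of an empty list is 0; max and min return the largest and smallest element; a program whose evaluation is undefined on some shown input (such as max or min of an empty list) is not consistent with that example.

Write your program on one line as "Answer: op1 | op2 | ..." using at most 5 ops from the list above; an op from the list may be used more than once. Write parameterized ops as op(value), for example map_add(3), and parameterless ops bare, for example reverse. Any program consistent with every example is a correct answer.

map_neg | sort_desc | take(3) | sum

Check, running the answer program on each example:
  [-36, -28, 42] -> [36, 28, -42] -> [36, 28, -42] -> [36, 28, -42] -> 22
  [-20, -31, -22, 32, 30, -46, -26] -> [20, 31, 22, -32, -30, 46, 26] -> [46, 31, 26, 22, 20, -30, -32] -> [46, 31, 26] -> 103
  [-24, 43, 34, -36, 28, -44, 6, 49, -10] -> [24, -43, -34, 36, -28, 44, -6, -49, 10] -> [44, 36, 24, 10, -6, -28, -34, -43, -49] -> [44, 36, 24] -> 104
  [21, -14, -26, -15, 25, -35, 16, 49, 21, -47] -> [-21, 14, 26, 15, -25, 35, -16, -49, -21, 47] -> [47, 35, 26, 15, 14, -16, -21, -21, -25, -49] -> [47, 35, 26] -> 108
  [0, 5, 41, -21, -1, 34, 6, -46, -4] -> [0, -5, -41, 21, 1, -34, -6, 46, 4] -> [46, 21, 4, 1, 0, -5, -6, -34, -41] -> [46, 21, 4] -> 71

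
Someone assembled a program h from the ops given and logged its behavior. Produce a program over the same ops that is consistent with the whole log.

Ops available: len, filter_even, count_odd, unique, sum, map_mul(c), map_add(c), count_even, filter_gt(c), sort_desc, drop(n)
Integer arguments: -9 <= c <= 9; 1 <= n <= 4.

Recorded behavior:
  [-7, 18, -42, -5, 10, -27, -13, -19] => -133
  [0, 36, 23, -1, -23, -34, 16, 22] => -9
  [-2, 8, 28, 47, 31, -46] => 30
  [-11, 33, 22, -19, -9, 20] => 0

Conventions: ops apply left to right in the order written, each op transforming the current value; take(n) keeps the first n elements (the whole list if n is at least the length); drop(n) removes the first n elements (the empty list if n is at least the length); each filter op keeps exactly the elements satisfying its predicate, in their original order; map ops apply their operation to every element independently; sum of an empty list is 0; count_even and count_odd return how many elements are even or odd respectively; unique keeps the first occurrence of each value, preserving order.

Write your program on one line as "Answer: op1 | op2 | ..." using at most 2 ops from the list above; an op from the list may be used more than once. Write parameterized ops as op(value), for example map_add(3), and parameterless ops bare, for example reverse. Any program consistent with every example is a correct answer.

map_add(-6) | sum

Check, running the answer program on each example:
  [-7, 18, -42, -5, 10, -27, -13, -19] -> [-13, 12, -48, -11, 4, -33, -19, -25] -> -133
  [0, 36, 23, -1, -23, -34, 16, 22] -> [-6, 30, 17, -7, -29, -40, 10, 16] -> -9
  [-2, 8, 28, 47, 31, -46] -> [-8, 2, 22, 41, 25, -52] -> 30
  [-11, 33, 22, -19, -9, 20] -> [-17, 27, 16, -25, -15, 14] -> 0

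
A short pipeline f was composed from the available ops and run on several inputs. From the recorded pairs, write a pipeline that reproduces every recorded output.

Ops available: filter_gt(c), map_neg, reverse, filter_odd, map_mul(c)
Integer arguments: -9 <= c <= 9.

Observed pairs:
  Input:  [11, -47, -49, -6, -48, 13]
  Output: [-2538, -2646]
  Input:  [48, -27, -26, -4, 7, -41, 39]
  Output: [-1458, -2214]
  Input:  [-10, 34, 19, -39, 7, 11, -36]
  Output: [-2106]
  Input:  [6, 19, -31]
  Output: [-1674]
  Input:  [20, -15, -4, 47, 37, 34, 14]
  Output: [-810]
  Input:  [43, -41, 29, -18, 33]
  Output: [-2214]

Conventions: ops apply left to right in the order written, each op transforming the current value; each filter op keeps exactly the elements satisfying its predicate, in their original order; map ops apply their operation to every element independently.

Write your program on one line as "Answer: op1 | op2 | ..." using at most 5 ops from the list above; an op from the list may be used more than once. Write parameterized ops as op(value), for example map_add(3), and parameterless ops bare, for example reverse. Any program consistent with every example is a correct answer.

filter_odd | map_mul(-1) | map_mul(9) | filter_gt(-7) | map_mul(-6)

Check, running the answer program on each example:
  [11, -47, -49, -6, -48, 13] -> [11, -47, -49, 13] -> [-11, 47, 49, -13] -> [-99, 423, 441, -117] -> [423, 441] -> [-2538, -2646]
  [48, -27, -26, -4, 7, -41, 39] -> [-27, 7, -41, 39] -> [27, -7, 41, -39] -> [243, -63, 369, -351] -> [243, 369] -> [-1458, -2214]
  [-10, 34, 19, -39, 7, 11, -36] -> [19, -39, 7, 11] -> [-19, 39, -7, -11] -> [-171, 351, -63, -99] -> [351] -> [-2106]
  [6, 19, -31] -> [19, -31] -> [-19, 31] -> [-171, 279] -> [279] -> [-1674]
  [20, -15, -4, 47, 37, 34, 14] -> [-15, 47, 37] -> [15, -47, -37] -> [135, -423, -333] -> [135] -> [-810]
  [43, -41, 29, -18, 33] -> [43, -41, 29, 33] -> [-43, 41, -29, -33] -> [-387, 369, -261, -297] -> [369] -> [-2214]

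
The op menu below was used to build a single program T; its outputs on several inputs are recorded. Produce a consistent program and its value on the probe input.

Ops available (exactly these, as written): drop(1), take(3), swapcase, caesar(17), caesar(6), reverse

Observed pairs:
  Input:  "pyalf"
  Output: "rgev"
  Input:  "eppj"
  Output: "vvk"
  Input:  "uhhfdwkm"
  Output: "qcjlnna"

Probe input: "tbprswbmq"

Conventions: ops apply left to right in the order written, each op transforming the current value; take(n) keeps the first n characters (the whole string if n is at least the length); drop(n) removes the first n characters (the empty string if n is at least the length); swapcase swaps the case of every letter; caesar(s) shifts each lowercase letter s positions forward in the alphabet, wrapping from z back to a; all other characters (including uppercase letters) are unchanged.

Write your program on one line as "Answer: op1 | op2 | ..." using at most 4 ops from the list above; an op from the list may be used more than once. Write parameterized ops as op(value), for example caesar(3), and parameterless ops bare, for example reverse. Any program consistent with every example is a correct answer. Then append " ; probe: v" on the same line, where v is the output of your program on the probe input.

caesar(6) | reverse | drop(1) ; probe: "shcyxvhz"

Check, running the answer program on each example:
  "pyalf" -> "vegrl" -> "lrgev" -> "rgev"
  "eppj" -> "kvvp" -> "pvvk" -> "vvk"
  "uhhfdwkm" -> "annljcqs" -> "sqcjlnna" -> "qcjlnna"
  probe: "tbprswbmq" -> "zhvxychsw" -> "wshcyxvhz" -> "shcyxvhz"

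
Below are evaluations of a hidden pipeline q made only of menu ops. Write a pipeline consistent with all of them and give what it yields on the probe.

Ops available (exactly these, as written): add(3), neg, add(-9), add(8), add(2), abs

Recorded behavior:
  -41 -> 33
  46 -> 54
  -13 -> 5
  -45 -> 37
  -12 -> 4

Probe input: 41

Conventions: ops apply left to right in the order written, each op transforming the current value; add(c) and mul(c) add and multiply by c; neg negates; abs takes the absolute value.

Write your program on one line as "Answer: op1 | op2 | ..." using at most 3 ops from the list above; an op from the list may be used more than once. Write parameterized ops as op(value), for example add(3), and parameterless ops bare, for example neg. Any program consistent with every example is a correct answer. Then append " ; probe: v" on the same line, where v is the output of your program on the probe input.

add(8) | neg | abs ; probe: 49

Check, running the answer program on each example:
  -41 -> -33 -> 33 -> 33
  46 -> 54 -> -54 -> 54
  -13 -> -5 -> 5 -> 5
  -45 -> -37 -> 37 -> 37
  -12 -> -4 -> 4 -> 4
  probe: 41 -> 49 -> -49 -> 49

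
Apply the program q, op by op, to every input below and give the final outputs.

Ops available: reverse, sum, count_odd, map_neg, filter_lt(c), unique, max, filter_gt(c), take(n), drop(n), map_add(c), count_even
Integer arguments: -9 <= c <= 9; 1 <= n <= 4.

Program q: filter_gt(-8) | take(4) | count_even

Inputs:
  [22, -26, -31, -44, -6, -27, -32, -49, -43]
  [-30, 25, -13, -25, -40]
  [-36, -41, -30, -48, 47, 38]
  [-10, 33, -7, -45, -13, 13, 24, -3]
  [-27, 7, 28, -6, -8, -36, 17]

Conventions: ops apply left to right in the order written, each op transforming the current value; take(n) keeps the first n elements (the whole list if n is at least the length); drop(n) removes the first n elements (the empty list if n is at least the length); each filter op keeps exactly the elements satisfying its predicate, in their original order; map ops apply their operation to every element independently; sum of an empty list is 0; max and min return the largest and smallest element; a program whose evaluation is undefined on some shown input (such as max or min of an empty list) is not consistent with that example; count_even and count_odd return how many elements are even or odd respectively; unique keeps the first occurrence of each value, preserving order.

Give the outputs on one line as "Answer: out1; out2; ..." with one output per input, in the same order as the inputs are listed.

2; 0; 1; 1; 2

Execution, op by op:
  [22, -26, -31, -44, -6, -27, -32, -49, -43] -> [22, -6] -> [22, -6] -> 2
  [-30, 25, -13, -25, -40] -> [25] -> [25] -> 0
  [-36, -41, -30, -48, 47, 38] -> [47, 38] -> [47, 38] -> 1
  [-10, 33, -7, -45, -13, 13, 24, -3] -> [33, -7, 13, 24, -3] -> [33, -7, 13, 24] -> 1
  [-27, 7, 28, -6, -8, -36, 17] -> [7, 28, -6, 17] -> [7, 28, -6, 17] -> 2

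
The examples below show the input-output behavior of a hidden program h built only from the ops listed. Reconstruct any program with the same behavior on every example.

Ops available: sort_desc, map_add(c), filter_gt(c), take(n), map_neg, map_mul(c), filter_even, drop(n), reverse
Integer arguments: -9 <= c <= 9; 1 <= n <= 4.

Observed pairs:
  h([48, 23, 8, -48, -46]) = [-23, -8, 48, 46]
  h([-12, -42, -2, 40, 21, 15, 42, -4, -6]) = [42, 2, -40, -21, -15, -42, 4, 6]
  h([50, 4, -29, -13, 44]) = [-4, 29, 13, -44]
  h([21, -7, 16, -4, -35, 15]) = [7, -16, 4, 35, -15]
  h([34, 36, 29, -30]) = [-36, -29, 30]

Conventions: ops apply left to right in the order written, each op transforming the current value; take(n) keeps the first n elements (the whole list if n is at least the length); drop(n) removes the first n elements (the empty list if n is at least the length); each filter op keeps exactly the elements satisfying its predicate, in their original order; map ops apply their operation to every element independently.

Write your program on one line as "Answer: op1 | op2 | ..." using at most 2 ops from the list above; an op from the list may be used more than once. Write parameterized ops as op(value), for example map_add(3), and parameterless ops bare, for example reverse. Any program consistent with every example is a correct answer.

map_neg | drop(1)

Check, running the answer program on each example:
  [48, 23, 8, -48, -46] -> [-48, -23, -8, 48, 46] -> [-23, -8, 48, 46]
  [-12, -42, -2, 40, 21, 15, 42, -4, -6] -> [12, 42, 2, -40, -21, -15, -42, 4, 6] -> [42, 2, -40, -21, -15, -42, 4, 6]
  [50, 4, -29, -13, 44] -> [-50, -4, 29, 13, -44] -> [-4, 29, 13, -44]
  [21, -7, 16, -4, -35, 15] -> [-21, 7, -16, 4, 35, -15] -> [7, -16, 4, 35, -15]
  [34, 36, 29, -30] -> [-34, -36, -29, 30] -> [-36, -29, 30]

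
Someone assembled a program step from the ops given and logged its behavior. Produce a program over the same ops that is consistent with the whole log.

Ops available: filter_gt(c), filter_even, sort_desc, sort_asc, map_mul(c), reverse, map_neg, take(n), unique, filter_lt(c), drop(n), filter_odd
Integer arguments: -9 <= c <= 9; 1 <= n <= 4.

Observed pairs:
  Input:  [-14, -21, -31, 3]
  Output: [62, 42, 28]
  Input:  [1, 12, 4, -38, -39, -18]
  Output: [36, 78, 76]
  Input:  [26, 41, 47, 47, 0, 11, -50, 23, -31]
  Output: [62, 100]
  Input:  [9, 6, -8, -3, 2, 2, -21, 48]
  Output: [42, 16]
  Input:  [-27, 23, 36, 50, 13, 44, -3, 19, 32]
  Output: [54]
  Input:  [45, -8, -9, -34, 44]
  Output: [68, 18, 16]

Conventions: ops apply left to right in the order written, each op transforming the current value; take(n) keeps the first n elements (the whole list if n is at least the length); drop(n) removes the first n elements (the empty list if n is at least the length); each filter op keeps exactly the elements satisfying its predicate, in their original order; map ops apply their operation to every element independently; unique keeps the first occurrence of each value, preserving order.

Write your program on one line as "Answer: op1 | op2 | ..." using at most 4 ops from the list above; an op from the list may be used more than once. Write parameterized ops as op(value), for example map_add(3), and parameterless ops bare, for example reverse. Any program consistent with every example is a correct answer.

reverse | map_mul(2) | filter_lt(-9) | map_neg

Check, running the answer program on each example:
  [-14, -21, -31, 3] -> [3, -31, -21, -14] -> [6, -62, -42, -28] -> [-62, -42, -28] -> [62, 42, 28]
  [1, 12, 4, -38, -39, -18] -> [-18, -39, -38, 4, 12, 1] -> [-36, -78, -76, 8, 24, 2] -> [-36, -78, -76] -> [36, 78, 76]
  [26, 41, 47, 47, 0, 11, -50, 23, -31] -> [-31, 23, -50, 11, 0, 47, 47, 41, 26] -> [-62, 46, -100, 22, 0, 94, 94, 82, 52] -> [-62, -100] -> [62, 100]
  [9, 6, -8, -3, 2, 2, -21, 48] -> [48, -21, 2, 2, -3, -8, 6, 9] -> [96, -42, 4, 4, -6, -16, 12, 18] -> [-42, -16] -> [42, 16]
  [-27, 23, 36, 50, 13, 44, -3, 19, 32] -> [32, 19, -3, 44, 13, 50, 36, 23, -27] -> [64, 38, -6, 88, 26, 100, 72, 46, -54] -> [-54] -> [54]
  [45, -8, -9, -34, 44] -> [44, -34, -9, -8, 45] -> [88, -68, -18, -16, 90] -> [-68, -18, -16] -> [68, 18, 16]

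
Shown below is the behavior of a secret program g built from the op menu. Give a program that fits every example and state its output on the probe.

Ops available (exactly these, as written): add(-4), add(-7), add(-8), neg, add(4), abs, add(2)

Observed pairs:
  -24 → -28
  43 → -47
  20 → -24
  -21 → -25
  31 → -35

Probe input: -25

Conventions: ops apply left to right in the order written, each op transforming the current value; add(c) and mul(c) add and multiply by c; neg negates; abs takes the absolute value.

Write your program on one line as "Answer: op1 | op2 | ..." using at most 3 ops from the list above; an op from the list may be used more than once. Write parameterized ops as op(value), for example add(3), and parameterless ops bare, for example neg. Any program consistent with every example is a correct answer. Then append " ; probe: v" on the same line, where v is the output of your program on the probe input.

abs | add(4) | neg ; probe: -29

Check, running the answer program on each example:
  -24 -> 24 -> 28 -> -28
  43 -> 43 -> 47 -> -47
  20 -> 20 -> 24 -> -24
  -21 -> 21 -> 25 -> -25
  31 -> 31 -> 35 -> -35
  probe: -25 -> 25 -> 29 -> -29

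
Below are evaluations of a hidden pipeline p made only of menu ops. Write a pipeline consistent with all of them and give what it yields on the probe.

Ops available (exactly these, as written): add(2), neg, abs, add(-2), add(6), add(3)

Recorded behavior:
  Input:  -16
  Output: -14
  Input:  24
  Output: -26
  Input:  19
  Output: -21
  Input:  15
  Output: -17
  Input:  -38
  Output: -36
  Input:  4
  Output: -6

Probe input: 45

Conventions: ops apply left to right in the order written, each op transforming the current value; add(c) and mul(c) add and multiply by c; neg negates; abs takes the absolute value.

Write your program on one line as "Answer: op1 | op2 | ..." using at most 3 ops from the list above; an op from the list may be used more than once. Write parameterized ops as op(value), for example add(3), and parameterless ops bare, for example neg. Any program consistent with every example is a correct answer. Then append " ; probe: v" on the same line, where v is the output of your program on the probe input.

add(2) | abs | neg ; probe: -47

Check, running the answer program on each example:
  -16 -> -14 -> 14 -> -14
  24 -> 26 -> 26 -> -26
  19 -> 21 -> 21 -> -21
  15 -> 17 -> 17 -> -17
  -38 -> -36 -> 36 -> -36
  4 -> 6 -> 6 -> -6
  probe: 45 -> 47 -> 47 -> -47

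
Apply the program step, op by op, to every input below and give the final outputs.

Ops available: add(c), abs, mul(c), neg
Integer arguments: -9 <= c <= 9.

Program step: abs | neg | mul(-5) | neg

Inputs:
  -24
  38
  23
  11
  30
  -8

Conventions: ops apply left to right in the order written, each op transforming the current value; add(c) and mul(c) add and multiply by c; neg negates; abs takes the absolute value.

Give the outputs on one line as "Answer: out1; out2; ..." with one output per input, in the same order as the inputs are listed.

-120; -190; -115; -55; -150; -40

Execution, op by op:
  -24 -> 24 -> -24 -> 120 -> -120
  38 -> 38 -> -38 -> 190 -> -190
  23 -> 23 -> -23 -> 115 -> -115
  11 -> 11 -> -11 -> 55 -> -55
  30 -> 30 -> -30 -> 150 -> -150
  -8 -> 8 -> -8 -> 40 -> -40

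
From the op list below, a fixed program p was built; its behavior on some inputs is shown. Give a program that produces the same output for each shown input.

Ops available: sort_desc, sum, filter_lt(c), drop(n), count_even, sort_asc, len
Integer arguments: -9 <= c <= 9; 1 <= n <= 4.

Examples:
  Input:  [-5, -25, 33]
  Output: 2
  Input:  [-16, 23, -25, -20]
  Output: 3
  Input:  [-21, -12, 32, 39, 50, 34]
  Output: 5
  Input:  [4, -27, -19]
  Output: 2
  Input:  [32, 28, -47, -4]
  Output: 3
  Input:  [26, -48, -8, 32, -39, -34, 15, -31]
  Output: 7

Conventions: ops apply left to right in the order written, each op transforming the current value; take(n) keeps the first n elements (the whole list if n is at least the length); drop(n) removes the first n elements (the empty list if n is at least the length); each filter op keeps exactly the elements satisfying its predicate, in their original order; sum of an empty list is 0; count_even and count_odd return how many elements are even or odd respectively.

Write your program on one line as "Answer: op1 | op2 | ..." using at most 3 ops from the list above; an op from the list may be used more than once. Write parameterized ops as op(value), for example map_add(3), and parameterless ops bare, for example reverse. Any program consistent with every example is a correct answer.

drop(1) | len

Check, running the answer program on each example:
  [-5, -25, 33] -> [-25, 33] -> 2
  [-16, 23, -25, -20] -> [23, -25, -20] -> 3
  [-21, -12, 32, 39, 50, 34] -> [-12, 32, 39, 50, 34] -> 5
  [4, -27, -19] -> [-27, -19] -> 2
  [32, 28, -47, -4] -> [28, -47, -4] -> 3
  [26, -48, -8, 32, -39, -34, 15, -31] -> [-48, -8, 32, -39, -34, 15, -31] -> 7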